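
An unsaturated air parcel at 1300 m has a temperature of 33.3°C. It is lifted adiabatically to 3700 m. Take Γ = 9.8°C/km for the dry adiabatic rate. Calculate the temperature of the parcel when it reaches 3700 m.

9.78°C

1300 → 3700 m (dry adiabatic, 9.8°C/km): ΔT = -9.8 × 2.4 = -23.52°C → T = 9.78°C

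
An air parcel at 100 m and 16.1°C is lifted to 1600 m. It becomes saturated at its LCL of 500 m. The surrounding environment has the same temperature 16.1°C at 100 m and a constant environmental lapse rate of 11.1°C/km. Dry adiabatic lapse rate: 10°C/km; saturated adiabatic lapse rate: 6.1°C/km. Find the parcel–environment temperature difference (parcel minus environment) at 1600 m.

+5.94°C (parcel warmer than environment)

Parcel:
  100–500 m, dry: Δz = 0.4 km ⇒ ΔT = -4°C; T = 12.1°C
  500–1600 m, saturated: Δz = 1.1 km ⇒ ΔT = -6.71°C; T = 5.39°C
Environment:
  100–1600 m, environment: Δz = 1.5 km ⇒ ΔT = -16.65°C; T = -0.55°C
T_parcel − T_env = 5.39 − (-0.55) = +5.94°C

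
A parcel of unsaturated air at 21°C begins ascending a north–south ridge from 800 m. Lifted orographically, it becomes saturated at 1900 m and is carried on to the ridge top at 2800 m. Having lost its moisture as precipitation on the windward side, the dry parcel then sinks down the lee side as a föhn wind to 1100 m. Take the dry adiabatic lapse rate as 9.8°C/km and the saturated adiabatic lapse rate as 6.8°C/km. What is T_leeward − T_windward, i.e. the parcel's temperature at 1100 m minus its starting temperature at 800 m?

800 → 1900 m (dry, 9.8°C/km): ΔT = -9.8 × 1.1 = -10.78°C → T = 10.22°C
1900 → 2800 m (saturated, 6.8°C/km): ΔT = -6.8 × 0.9 = -6.12°C → T = 4.1°C
2800 → 1100 m (dry descent, 9.8°C/km): ΔT = +9.8 × 1.7 = +16.66°C → T = 20.76°C
Net change vs windward start: 20.76 − 21 = -0.24°C

-0.24°C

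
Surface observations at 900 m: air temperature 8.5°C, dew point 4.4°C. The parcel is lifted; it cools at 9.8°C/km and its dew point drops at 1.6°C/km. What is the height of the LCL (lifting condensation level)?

1400 m

T and T_d converge at 9.8 − 1.6 = 8.2°C per km
Height above start = (8.5 − 4.4) / 8.2 = 0.5 km
LCL altitude = 900 m + 500 m = 1400 m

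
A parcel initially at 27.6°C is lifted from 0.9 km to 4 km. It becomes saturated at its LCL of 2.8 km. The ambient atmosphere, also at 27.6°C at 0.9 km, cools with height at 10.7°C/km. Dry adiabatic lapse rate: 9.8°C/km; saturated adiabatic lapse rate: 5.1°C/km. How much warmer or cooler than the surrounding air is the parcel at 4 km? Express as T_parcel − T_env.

+8.43°C (parcel warmer than environment)

Parcel:
  900 → 2800 m (dry, 9.8°C/km): ΔT = -9.8 × 1.9 = -18.62°C → T = 8.98°C
  2800 → 4000 m (saturated, 5.1°C/km): ΔT = -5.1 × 1.2 = -6.12°C → T = 2.86°C
Environment:
  900 → 4000 m (environment, 10.7°C/km): ΔT = -10.7 × 3.1 = -33.17°C → T = -5.57°C
T_parcel − T_env = 2.86 − (-5.57) = +8.43°C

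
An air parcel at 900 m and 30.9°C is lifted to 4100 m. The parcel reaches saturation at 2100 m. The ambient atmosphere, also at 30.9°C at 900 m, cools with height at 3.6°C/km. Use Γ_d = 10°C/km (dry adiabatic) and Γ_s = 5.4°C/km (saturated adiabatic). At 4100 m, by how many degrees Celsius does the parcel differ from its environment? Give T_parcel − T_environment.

-11.28°C (parcel cooler than environment)

Parcel:
  900 → 2100 m (dry, 10°C/km): ΔT = -10 × 1.2 = -12°C → T = 18.9°C
  2100 → 4100 m (saturated, 5.4°C/km): ΔT = -5.4 × 2 = -10.8°C → T = 8.1°C
Environment:
  900 → 4100 m (environment, 3.6°C/km): ΔT = -3.6 × 3.2 = -11.52°C → T = 19.38°C
T_parcel − T_env = 8.1 − 19.38 = -11.28°C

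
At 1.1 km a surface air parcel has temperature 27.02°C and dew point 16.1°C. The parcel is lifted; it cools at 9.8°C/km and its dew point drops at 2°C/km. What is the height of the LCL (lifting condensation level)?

T and T_d converge at 9.8 − 2 = 7.8°C per km
Height above start = (27.02 − 16.1) / 7.8 = 1.4 km
LCL altitude = 1100 m + 1400 m = 2500 m

2.5 km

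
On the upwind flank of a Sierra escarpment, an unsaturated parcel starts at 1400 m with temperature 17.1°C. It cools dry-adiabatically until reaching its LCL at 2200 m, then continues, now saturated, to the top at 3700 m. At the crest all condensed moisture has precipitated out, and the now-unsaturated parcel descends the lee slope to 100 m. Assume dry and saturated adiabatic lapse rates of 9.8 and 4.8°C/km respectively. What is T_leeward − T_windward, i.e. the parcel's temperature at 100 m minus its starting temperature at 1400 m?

Dry to 2200 m: -9.8 × 0.8 km = -7.84°C, so T = 9.26°C.
Saturated to 3700 m: -4.8 × 1.5 km = -7.2°C, so T = 2.06°C.
Dry descent to 100 m: +9.8 × 3.6 km = +35.28°C, so T = 37.34°C.
Net change vs windward start: 37.34 − 17.1 = +20.24°C

+20.24°C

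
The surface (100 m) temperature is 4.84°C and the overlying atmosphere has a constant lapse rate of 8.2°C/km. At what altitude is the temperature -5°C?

1300 m

Height above start = (4.84 − (-5)) / 8.2 = 1.2 km
Altitude = 100 m + 1200 m = 1300 m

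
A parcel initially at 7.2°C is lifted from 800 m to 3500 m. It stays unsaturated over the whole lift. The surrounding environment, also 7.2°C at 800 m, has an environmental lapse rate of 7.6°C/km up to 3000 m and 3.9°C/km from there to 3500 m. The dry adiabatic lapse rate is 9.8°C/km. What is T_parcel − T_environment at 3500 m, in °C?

Parcel:
  From 800 m to 3500 m (dry): cools by 9.8 × 2.7 = 26.46°C, giving -19.26°C.
Environment:
  From 800 m to 3000 m (environment, lower layer): cools by 7.6 × 2.2 = 16.72°C, giving -9.52°C.
  From 3000 m to 3500 m (environment, upper layer): cools by 3.9 × 0.5 = 1.95°C, giving -11.47°C.
T_parcel − T_env = -19.26 − (-11.47) = -7.79°C

-7.79°C (parcel cooler than environment)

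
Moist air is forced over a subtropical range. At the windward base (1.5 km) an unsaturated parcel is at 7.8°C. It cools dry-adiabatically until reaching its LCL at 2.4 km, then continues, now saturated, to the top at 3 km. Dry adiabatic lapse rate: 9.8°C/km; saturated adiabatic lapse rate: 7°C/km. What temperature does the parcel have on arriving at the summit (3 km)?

-5.22°C

1500 → 2400 m (dry, 9.8°C/km): ΔT = -9.8 × 0.9 = -8.82°C → T = -1.02°C
2400 → 3000 m (saturated, 7°C/km): ΔT = -7 × 0.6 = -4.2°C → T = -5.22°C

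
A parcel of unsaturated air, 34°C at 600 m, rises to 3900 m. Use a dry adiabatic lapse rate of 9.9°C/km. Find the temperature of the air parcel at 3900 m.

1.33°C

From 600 m to 3900 m (dry adiabatic): cools by 9.9 × 3.3 = 32.67°C, giving 1.33°C.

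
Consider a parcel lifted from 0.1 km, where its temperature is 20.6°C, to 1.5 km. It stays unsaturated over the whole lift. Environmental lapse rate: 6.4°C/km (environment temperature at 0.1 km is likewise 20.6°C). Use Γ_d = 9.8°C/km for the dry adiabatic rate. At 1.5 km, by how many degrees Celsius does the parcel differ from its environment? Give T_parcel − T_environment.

Parcel:
  100 → 1500 m (dry, 9.8°C/km): ΔT = -9.8 × 1.4 = -13.72°C → T = 6.88°C
Environment:
  100 → 1500 m (environment, 6.4°C/km): ΔT = -6.4 × 1.4 = -8.96°C → T = 11.64°C
T_parcel − T_env = 6.88 − 11.64 = -4.76°C

-4.76°C (parcel cooler than environment)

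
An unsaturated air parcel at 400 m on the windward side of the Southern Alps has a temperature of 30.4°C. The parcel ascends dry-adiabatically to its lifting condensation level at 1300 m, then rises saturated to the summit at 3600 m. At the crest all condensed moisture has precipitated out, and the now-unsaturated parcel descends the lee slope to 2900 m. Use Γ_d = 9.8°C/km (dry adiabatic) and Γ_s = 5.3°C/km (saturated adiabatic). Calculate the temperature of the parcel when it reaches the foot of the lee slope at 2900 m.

Dry to 1300 m: -9.8 × 0.9 km = -8.82°C, so T = 21.58°C.
Saturated to 3600 m: -5.3 × 2.3 km = -12.19°C, so T = 9.39°C.
Dry descent to 2900 m: +9.8 × 0.7 km = +6.86°C, so T = 16.25°C.

16.25°C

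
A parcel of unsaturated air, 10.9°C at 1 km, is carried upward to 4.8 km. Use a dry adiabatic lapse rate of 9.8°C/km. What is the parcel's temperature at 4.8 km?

1000 → 4800 m (dry adiabatic, 9.8°C/km): ΔT = -9.8 × 3.8 = -37.24°C → T = -26.34°C

-26.34°C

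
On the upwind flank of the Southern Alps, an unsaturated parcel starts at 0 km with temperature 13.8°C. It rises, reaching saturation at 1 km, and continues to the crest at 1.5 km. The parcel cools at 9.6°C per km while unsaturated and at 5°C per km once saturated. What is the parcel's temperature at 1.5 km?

Dry to 1000 m: -9.6 × 1 km = -9.6°C, so T = 4.2°C.
Saturated to 1500 m: -5 × 0.5 km = -2.5°C, so T = 1.7°C.

1.7°C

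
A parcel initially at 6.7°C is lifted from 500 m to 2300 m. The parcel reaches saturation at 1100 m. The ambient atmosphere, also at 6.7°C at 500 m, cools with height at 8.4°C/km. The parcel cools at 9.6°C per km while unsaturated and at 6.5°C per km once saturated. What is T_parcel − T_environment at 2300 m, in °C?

+1.56°C (parcel warmer than environment)

Parcel:
  Dry to 1100 m: -9.6 × 0.6 km = -5.76°C, so T = 0.94°C.
  Saturated to 2300 m: -6.5 × 1.2 km = -7.8°C, so T = -6.86°C.
Environment:
  Environment to 2300 m: -8.4 × 1.8 km = -15.12°C, so T = -8.42°C.
T_parcel − T_env = -6.86 − (-8.42) = +1.56°C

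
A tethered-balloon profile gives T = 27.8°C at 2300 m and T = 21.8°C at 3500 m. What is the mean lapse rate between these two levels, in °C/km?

5°C/km

Γ = −ΔT/Δz = (27.8 − 21.8) / (3500 − 2300) m
  = 6°C / 1.2 km = 5°C/km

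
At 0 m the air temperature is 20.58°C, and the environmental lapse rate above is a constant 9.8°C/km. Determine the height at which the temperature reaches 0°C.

2100 m

Height above start = (20.58 − 0) / 9.8 = 2.1 km
Altitude = 0 m + 2100 m = 2100 m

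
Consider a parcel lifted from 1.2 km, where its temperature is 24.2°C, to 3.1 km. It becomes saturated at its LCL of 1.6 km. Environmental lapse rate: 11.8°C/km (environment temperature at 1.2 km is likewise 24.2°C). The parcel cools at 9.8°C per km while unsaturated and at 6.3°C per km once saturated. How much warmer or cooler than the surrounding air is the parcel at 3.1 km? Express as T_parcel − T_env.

+9.05°C (parcel warmer than environment)

Parcel:
  From 1200 m to 1600 m (dry): cools by 9.8 × 0.4 = 3.92°C, giving 20.28°C.
  From 1600 m to 3100 m (saturated): cools by 6.3 × 1.5 = 9.45°C, giving 10.83°C.
Environment:
  From 1200 m to 3100 m (environment): cools by 11.8 × 1.9 = 22.42°C, giving 1.78°C.
T_parcel − T_env = 10.83 − 1.78 = +9.05°C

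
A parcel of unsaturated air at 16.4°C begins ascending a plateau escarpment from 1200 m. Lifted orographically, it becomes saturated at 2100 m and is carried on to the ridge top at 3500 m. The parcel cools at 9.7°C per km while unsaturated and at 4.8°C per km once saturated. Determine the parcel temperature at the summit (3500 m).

0.95°C

From 1200 m to 2100 m (dry): cools by 9.7 × 0.9 = 8.73°C, giving 7.67°C.
From 2100 m to 3500 m (saturated): cools by 4.8 × 1.4 = 6.72°C, giving 0.95°C.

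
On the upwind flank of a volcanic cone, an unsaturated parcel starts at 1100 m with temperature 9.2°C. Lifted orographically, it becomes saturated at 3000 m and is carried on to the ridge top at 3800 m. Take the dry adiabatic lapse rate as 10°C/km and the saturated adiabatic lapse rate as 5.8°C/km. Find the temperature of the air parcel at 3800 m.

-14.44°C

From 1100 m to 3000 m (dry): cools by 10 × 1.9 = 19°C, giving -9.8°C.
From 3000 m to 3800 m (saturated): cools by 5.8 × 0.8 = 4.64°C, giving -14.44°C.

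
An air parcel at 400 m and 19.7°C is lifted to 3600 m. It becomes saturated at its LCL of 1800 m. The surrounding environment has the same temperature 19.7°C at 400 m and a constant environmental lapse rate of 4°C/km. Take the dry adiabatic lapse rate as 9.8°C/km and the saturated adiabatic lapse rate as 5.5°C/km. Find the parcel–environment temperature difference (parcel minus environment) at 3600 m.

-10.82°C (parcel cooler than environment)

Parcel:
  400 → 1800 m (dry, 9.8°C/km): ΔT = -9.8 × 1.4 = -13.72°C → T = 5.98°C
  1800 → 3600 m (saturated, 5.5°C/km): ΔT = -5.5 × 1.8 = -9.9°C → T = -3.92°C
Environment:
  400 → 3600 m (environment, 4°C/km): ΔT = -4 × 3.2 = -12.8°C → T = 6.9°C
T_parcel − T_env = -3.92 − 6.9 = -10.82°C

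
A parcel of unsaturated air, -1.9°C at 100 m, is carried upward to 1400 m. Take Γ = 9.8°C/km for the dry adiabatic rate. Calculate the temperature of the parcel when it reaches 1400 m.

100–1400 m, dry adiabatic: Δz = 1.3 km ⇒ ΔT = -12.74°C; T = -14.64°C

-14.64°C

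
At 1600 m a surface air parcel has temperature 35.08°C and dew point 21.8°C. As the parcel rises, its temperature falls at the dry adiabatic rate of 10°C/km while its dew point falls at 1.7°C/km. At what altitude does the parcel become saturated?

3200 m

T and T_d converge at 10 − 1.7 = 8.3°C per km
Height above start = (35.08 − 21.8) / 8.3 = 1.6 km
LCL altitude = 1600 m + 1600 m = 3200 m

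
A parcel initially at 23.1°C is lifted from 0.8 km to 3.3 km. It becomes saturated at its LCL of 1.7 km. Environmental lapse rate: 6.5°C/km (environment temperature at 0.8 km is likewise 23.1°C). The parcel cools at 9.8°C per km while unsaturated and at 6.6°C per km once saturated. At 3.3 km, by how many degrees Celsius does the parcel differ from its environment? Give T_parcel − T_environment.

Parcel:
  800–1700 m, dry: Δz = 0.9 km ⇒ ΔT = -8.82°C; T = 14.28°C
  1700–3300 m, saturated: Δz = 1.6 km ⇒ ΔT = -10.56°C; T = 3.72°C
Environment:
  800–3300 m, environment: Δz = 2.5 km ⇒ ΔT = -16.25°C; T = 6.85°C
T_parcel − T_env = 3.72 − 6.85 = -3.13°C

-3.13°C (parcel cooler than environment)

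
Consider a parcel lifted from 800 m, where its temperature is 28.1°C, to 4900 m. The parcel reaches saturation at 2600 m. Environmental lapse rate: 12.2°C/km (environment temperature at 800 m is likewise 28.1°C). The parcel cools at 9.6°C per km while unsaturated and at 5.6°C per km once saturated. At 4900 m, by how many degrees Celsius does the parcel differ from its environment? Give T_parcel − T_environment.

Parcel:
  Dry to 2600 m: -9.6 × 1.8 km = -17.28°C, so T = 10.82°C.
  Saturated to 4900 m: -5.6 × 2.3 km = -12.88°C, so T = -2.06°C.
Environment:
  Environment to 4900 m: -12.2 × 4.1 km = -50.02°C, so T = -21.92°C.
T_parcel − T_env = -2.06 − (-21.92) = +19.86°C

+19.86°C (parcel warmer than environment)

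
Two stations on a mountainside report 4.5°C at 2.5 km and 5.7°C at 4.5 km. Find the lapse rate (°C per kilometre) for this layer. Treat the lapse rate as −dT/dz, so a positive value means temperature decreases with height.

Γ = −ΔT/Δz = (4.5 − 5.7) / (4500 − 2500) m
  = -1.2°C / 2 km = -0.6°C/km

-0.6°C/km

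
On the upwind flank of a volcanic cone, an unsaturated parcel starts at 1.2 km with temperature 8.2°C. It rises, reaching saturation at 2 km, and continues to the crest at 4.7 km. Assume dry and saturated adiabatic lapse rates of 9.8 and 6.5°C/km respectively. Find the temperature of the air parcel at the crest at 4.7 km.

-17.19°C

1200–2000 m, dry: Δz = 0.8 km ⇒ ΔT = -7.84°C; T = 0.36°C
2000–4700 m, saturated: Δz = 2.7 km ⇒ ΔT = -17.55°C; T = -17.19°C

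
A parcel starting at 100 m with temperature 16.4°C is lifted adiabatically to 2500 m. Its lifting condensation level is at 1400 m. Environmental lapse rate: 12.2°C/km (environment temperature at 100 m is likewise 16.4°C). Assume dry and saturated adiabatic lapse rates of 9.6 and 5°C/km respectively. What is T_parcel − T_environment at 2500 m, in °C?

+11.3°C (parcel warmer than environment)

Parcel:
  Dry to 1400 m: -9.6 × 1.3 km = -12.48°C, so T = 3.92°C.
  Saturated to 2500 m: -5 × 1.1 km = -5.5°C, so T = -1.58°C.
Environment:
  Environment to 2500 m: -12.2 × 2.4 km = -29.28°C, so T = -12.88°C.
T_parcel − T_env = -1.58 − (-12.88) = +11.3°C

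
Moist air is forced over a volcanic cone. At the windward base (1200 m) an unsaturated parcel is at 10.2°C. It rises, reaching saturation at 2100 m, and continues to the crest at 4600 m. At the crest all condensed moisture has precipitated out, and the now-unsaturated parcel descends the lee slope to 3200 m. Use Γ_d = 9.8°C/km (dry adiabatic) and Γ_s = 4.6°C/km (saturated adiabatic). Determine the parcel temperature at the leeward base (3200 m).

1200 → 2100 m (dry, 9.8°C/km): ΔT = -9.8 × 0.9 = -8.82°C → T = 1.38°C
2100 → 4600 m (saturated, 4.6°C/km): ΔT = -4.6 × 2.5 = -11.5°C → T = -10.12°C
4600 → 3200 m (dry descent, 9.8°C/km): ΔT = +9.8 × 1.4 = +13.72°C → T = 3.6°C

3.6°C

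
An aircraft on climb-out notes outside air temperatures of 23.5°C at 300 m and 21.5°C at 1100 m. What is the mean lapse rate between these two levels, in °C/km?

Γ = −ΔT/Δz = (23.5 − 21.5) / (1100 − 300) m
  = 2°C / 0.8 km = 2.5°C/km

2.5°C/km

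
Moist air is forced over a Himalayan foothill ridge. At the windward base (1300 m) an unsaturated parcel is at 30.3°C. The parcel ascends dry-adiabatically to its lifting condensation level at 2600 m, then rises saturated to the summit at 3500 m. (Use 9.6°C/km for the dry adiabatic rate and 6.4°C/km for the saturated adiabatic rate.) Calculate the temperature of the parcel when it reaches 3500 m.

12.06°C

1300 → 2600 m (dry, 9.6°C/km): ΔT = -9.6 × 1.3 = -12.48°C → T = 17.82°C
2600 → 3500 m (saturated, 6.4°C/km): ΔT = -6.4 × 0.9 = -5.76°C → T = 12.06°C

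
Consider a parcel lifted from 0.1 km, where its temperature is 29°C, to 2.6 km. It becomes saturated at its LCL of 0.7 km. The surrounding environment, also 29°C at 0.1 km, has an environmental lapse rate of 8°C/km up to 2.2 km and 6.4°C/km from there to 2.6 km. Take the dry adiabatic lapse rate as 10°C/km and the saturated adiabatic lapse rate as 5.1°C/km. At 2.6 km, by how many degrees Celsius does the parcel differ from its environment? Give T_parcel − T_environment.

+3.67°C (parcel warmer than environment)

Parcel:
  100–700 m, dry: Δz = 0.6 km ⇒ ΔT = -6°C; T = 23°C
  700–2600 m, saturated: Δz = 1.9 km ⇒ ΔT = -9.69°C; T = 13.31°C
Environment:
  100–2200 m, environment, lower layer: Δz = 2.1 km ⇒ ΔT = -16.8°C; T = 12.2°C
  2200–2600 m, environment, upper layer: Δz = 0.4 km ⇒ ΔT = -2.56°C; T = 9.64°C
T_parcel − T_env = 13.31 − 9.64 = +3.67°C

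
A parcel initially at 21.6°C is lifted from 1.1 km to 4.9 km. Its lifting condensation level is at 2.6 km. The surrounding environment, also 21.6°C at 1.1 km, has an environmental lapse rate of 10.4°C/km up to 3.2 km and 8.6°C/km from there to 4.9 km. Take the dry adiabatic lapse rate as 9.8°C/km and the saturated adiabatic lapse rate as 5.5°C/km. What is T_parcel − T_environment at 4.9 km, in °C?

+9.11°C (parcel warmer than environment)

Parcel:
  From 1100 m to 2600 m (dry): cools by 9.8 × 1.5 = 14.7°C, giving 6.9°C.
  From 2600 m to 4900 m (saturated): cools by 5.5 × 2.3 = 12.65°C, giving -5.75°C.
Environment:
  From 1100 m to 3200 m (environment, lower layer): cools by 10.4 × 2.1 = 21.84°C, giving -0.24°C.
  From 3200 m to 4900 m (environment, upper layer): cools by 8.6 × 1.7 = 14.62°C, giving -14.86°C.
T_parcel − T_env = -5.75 − (-14.86) = +9.11°C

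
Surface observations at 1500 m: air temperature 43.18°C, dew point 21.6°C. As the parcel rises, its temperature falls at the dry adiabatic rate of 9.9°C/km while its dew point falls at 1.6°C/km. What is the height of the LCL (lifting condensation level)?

T and T_d converge at 9.9 − 1.6 = 8.3°C per km
Height above start = (43.18 − 21.6) / 8.3 = 2.6 km
LCL altitude = 1500 m + 2600 m = 4100 m

4100 m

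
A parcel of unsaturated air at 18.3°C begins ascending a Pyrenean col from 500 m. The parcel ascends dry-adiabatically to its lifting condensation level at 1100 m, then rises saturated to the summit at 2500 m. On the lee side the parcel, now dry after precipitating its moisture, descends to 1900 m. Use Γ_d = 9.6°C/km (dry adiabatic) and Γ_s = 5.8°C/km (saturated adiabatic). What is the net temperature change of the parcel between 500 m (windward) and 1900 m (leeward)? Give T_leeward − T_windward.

500 → 1100 m (dry, 9.6°C/km): ΔT = -9.6 × 0.6 = -5.76°C → T = 12.54°C
1100 → 2500 m (saturated, 5.8°C/km): ΔT = -5.8 × 1.4 = -8.12°C → T = 4.42°C
2500 → 1900 m (dry descent, 9.6°C/km): ΔT = +9.6 × 0.6 = +5.76°C → T = 10.18°C
Net change vs windward start: 10.18 − 18.3 = -8.12°C

-8.12°C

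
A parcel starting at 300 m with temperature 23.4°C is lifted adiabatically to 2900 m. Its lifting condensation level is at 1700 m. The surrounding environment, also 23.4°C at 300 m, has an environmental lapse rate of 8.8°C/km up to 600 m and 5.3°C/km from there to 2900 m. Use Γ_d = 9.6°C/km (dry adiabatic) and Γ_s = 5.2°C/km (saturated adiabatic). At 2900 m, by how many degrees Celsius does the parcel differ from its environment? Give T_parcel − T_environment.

-4.85°C (parcel cooler than environment)

Parcel:
  300–1700 m, dry: Δz = 1.4 km ⇒ ΔT = -13.44°C; T = 9.96°C
  1700–2900 m, saturated: Δz = 1.2 km ⇒ ΔT = -6.24°C; T = 3.72°C
Environment:
  300–600 m, environment, lower layer: Δz = 0.3 km ⇒ ΔT = -2.64°C; T = 20.76°C
  600–2900 m, environment, upper layer: Δz = 2.3 km ⇒ ΔT = -12.19°C; T = 8.57°C
T_parcel − T_env = 3.72 − 8.57 = -4.85°C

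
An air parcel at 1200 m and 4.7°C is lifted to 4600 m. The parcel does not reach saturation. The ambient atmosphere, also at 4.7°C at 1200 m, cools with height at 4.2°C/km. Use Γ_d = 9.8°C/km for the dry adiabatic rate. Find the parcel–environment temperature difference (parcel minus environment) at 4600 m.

Parcel:
  From 1200 m to 4600 m (dry): cools by 9.8 × 3.4 = 33.32°C, giving -28.62°C.
Environment:
  From 1200 m to 4600 m (environment): cools by 4.2 × 3.4 = 14.28°C, giving -9.58°C.
T_parcel − T_env = -28.62 − (-9.58) = -19.04°C

-19.04°C (parcel cooler than environment)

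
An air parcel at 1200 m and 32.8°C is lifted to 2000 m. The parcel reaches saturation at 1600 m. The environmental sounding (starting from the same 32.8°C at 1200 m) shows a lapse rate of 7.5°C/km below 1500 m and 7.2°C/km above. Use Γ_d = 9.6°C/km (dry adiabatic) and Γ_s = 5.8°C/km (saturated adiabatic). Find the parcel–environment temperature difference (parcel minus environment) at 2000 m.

-0.31°C (parcel cooler than environment)

Parcel:
  1200 → 1600 m (dry, 9.6°C/km): ΔT = -9.6 × 0.4 = -3.84°C → T = 28.96°C
  1600 → 2000 m (saturated, 5.8°C/km): ΔT = -5.8 × 0.4 = -2.32°C → T = 26.64°C
Environment:
  1200 → 1500 m (environment, lower layer, 7.5°C/km): ΔT = -7.5 × 0.3 = -2.25°C → T = 30.55°C
  1500 → 2000 m (environment, upper layer, 7.2°C/km): ΔT = -7.2 × 0.5 = -3.6°C → T = 26.95°C
T_parcel − T_env = 26.64 − 26.95 = -0.31°C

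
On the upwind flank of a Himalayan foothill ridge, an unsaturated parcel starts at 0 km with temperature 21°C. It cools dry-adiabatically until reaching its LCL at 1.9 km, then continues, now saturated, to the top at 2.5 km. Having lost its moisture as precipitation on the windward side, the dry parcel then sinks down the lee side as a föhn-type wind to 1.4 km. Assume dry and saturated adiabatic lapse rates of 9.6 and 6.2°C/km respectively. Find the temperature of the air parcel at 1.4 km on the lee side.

From 0 m to 1900 m (dry): cools by 9.6 × 1.9 = 18.24°C, giving 2.76°C.
From 1900 m to 2500 m (saturated): cools by 6.2 × 0.6 = 3.72°C, giving -0.96°C.
From 2500 m to 1400 m (dry descent): warms by 9.6 × 1.1 = 10.56°C, giving 9.6°C.

9.6°C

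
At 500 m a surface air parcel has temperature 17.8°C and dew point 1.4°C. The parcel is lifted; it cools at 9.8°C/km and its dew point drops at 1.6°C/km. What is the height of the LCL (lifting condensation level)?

T and T_d converge at 9.8 − 1.6 = 8.2°C per km
Height above start = (17.8 − 1.4) / 8.2 = 2 km
LCL altitude = 500 m + 2000 m = 2500 m

2500 m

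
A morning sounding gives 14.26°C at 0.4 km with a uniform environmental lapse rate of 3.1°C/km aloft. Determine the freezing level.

5 km

Height above start = (14.26 − 0) / 3.1 = 4.6 km
Altitude = 400 m + 4600 m = 5000 m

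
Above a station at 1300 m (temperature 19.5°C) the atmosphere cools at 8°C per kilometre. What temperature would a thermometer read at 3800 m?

1300–3800 m, environmental: Δz = 2.5 km ⇒ ΔT = -20°C; T = -0.5°C

-0.5°C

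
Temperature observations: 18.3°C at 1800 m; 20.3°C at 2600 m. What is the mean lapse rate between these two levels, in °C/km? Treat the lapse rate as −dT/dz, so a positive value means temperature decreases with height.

-2.5°C/km

Γ = −ΔT/Δz = (18.3 − 20.3) / (2600 − 1800) m
  = -2°C / 0.8 km = -2.5°C/km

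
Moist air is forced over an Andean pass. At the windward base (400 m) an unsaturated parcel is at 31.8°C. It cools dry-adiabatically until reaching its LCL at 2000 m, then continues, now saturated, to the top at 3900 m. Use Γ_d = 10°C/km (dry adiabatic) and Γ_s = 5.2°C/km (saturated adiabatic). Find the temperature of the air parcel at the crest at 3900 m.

From 400 m to 2000 m (dry): cools by 10 × 1.6 = 16°C, giving 15.8°C.
From 2000 m to 3900 m (saturated): cools by 5.2 × 1.9 = 9.88°C, giving 5.92°C.

5.92°C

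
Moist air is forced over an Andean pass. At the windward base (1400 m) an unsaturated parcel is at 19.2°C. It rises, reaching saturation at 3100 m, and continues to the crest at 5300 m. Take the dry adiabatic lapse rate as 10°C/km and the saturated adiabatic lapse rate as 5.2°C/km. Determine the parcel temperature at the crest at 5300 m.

-9.24°C

From 1400 m to 3100 m (dry): cools by 10 × 1.7 = 17°C, giving 2.2°C.
From 3100 m to 5300 m (saturated): cools by 5.2 × 2.2 = 11.44°C, giving -9.24°C.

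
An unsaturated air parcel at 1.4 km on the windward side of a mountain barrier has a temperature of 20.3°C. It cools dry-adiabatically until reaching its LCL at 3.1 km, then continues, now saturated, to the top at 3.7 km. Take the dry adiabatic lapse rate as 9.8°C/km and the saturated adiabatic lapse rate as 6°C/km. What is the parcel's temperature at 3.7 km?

1400–3100 m, dry: Δz = 1.7 km ⇒ ΔT = -16.66°C; T = 3.64°C
3100–3700 m, saturated: Δz = 0.6 km ⇒ ΔT = -3.6°C; T = 0.04°C

0.04°C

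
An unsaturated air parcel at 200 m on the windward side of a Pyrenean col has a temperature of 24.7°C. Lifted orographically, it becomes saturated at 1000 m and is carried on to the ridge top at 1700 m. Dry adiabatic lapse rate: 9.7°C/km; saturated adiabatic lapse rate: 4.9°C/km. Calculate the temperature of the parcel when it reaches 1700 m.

200 → 1000 m (dry, 9.7°C/km): ΔT = -9.7 × 0.8 = -7.76°C → T = 16.94°C
1000 → 1700 m (saturated, 4.9°C/km): ΔT = -4.9 × 0.7 = -3.43°C → T = 13.51°C

13.51°C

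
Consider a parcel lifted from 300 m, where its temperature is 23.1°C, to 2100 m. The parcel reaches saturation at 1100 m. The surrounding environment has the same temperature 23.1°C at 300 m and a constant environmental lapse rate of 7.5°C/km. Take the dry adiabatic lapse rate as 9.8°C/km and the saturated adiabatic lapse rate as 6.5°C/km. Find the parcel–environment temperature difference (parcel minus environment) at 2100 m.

Parcel:
  300–1100 m, dry: Δz = 0.8 km ⇒ ΔT = -7.84°C; T = 15.26°C
  1100–2100 m, saturated: Δz = 1 km ⇒ ΔT = -6.5°C; T = 8.76°C
Environment:
  300–2100 m, environment: Δz = 1.8 km ⇒ ΔT = -13.5°C; T = 9.6°C
T_parcel − T_env = 8.76 − 9.6 = -0.84°C

-0.84°C (parcel cooler than environment)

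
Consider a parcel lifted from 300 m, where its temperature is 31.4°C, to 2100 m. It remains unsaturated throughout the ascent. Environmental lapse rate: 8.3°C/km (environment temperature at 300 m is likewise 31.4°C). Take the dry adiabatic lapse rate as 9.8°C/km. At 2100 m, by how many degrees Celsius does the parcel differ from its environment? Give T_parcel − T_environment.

-2.7°C (parcel cooler than environment)

Parcel:
  300–2100 m, dry: Δz = 1.8 km ⇒ ΔT = -17.64°C; T = 13.76°C
Environment:
  300–2100 m, environment: Δz = 1.8 km ⇒ ΔT = -14.94°C; T = 16.46°C
T_parcel − T_env = 13.76 − 16.46 = -2.7°C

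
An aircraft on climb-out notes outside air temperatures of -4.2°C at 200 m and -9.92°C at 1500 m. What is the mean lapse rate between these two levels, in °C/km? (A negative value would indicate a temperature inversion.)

Γ = −ΔT/Δz = (-4.2 − (-9.92)) / (1500 − 200) m
  = 5.72°C / 1.3 km = 4.4°C/km

4.4°C/km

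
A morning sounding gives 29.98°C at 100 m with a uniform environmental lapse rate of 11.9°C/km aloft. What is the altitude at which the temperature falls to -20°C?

Height above start = (29.98 − (-20)) / 11.9 = 4.2 km
Altitude = 100 m + 4200 m = 4300 m

4300 m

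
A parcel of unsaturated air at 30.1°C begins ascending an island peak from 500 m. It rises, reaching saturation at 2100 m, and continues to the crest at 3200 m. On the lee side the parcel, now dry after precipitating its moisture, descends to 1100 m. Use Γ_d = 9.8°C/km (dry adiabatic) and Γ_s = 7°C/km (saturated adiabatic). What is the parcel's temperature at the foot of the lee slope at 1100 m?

500 → 2100 m (dry, 9.8°C/km): ΔT = -9.8 × 1.6 = -15.68°C → T = 14.42°C
2100 → 3200 m (saturated, 7°C/km): ΔT = -7 × 1.1 = -7.7°C → T = 6.72°C
3200 → 1100 m (dry descent, 9.8°C/km): ΔT = +9.8 × 2.1 = +20.58°C → T = 27.3°C

27.3°C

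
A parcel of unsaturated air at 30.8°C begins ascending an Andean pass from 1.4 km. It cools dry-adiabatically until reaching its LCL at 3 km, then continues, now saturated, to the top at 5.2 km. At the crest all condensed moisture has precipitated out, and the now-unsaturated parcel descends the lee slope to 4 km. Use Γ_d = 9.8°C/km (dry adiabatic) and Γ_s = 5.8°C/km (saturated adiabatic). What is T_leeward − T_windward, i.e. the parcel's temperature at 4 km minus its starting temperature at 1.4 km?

Dry to 3000 m: -9.8 × 1.6 km = -15.68°C, so T = 15.12°C.
Saturated to 5200 m: -5.8 × 2.2 km = -12.76°C, so T = 2.36°C.
Dry descent to 4000 m: +9.8 × 1.2 km = +11.76°C, so T = 14.12°C.
Net change vs windward start: 14.12 − 30.8 = -16.68°C

-16.68°C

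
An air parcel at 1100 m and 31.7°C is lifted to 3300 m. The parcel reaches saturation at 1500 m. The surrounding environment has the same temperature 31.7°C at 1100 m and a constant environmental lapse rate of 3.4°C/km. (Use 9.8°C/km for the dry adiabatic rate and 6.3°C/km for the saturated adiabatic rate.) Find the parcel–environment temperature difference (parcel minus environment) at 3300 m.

-7.78°C (parcel cooler than environment)

Parcel:
  1100 → 1500 m (dry, 9.8°C/km): ΔT = -9.8 × 0.4 = -3.92°C → T = 27.78°C
  1500 → 3300 m (saturated, 6.3°C/km): ΔT = -6.3 × 1.8 = -11.34°C → T = 16.44°C
Environment:
  1100 → 3300 m (environment, 3.4°C/km): ΔT = -3.4 × 2.2 = -7.48°C → T = 24.22°C
T_parcel − T_env = 16.44 − 24.22 = -7.78°C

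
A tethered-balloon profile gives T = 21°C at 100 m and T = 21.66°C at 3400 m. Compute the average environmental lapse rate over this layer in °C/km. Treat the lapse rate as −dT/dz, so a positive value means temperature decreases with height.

-0.2°C/km

Γ = −ΔT/Δz = (21 − 21.66) / (3400 − 100) m
  = -0.66°C / 3.3 km = -0.2°C/km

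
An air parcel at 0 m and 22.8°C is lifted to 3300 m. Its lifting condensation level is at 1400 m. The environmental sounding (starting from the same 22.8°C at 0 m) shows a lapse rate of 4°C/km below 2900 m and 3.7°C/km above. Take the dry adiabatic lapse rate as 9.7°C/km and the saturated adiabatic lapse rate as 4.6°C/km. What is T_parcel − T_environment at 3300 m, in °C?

-9.24°C (parcel cooler than environment)

Parcel:
  Dry to 1400 m: -9.7 × 1.4 km = -13.58°C, so T = 9.22°C.
  Saturated to 3300 m: -4.6 × 1.9 km = -8.74°C, so T = 0.48°C.
Environment:
  Environment, lower layer to 2900 m: -4 × 2.9 km = -11.6°C, so T = 11.2°C.
  Environment, upper layer to 3300 m: -3.7 × 0.4 km = -1.48°C, so T = 9.72°C.
T_parcel − T_env = 0.48 − 9.72 = -9.24°C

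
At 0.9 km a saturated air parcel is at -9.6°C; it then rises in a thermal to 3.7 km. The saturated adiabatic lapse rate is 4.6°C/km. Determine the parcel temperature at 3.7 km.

Saturated adiabatic to 3700 m: -4.6 × 2.8 km = -12.88°C, so T = -22.48°C.

-22.48°C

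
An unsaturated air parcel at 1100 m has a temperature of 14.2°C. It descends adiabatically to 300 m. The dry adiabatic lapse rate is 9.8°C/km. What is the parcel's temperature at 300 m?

From 1100 m to 300 m (dry adiabatic): warms by 9.8 × 0.8 = 7.84°C, giving 22.04°C.

22.04°C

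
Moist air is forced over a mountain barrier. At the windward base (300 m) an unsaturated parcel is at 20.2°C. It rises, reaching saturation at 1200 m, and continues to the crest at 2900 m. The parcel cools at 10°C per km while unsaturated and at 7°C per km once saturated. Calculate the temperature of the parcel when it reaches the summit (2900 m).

300–1200 m, dry: Δz = 0.9 km ⇒ ΔT = -9°C; T = 11.2°C
1200–2900 m, saturated: Δz = 1.7 km ⇒ ΔT = -11.9°C; T = -0.7°C

-0.7°C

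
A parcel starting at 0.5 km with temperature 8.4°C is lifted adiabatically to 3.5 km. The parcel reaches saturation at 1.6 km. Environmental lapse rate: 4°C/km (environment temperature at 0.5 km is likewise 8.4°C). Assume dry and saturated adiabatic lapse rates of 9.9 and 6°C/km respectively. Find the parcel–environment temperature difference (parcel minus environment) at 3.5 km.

-10.29°C (parcel cooler than environment)

Parcel:
  Dry to 1600 m: -9.9 × 1.1 km = -10.89°C, so T = -2.49°C.
  Saturated to 3500 m: -6 × 1.9 km = -11.4°C, so T = -13.89°C.
Environment:
  Environment to 3500 m: -4 × 3 km = -12°C, so T = -3.6°C.
T_parcel − T_env = -13.89 − (-3.6) = -10.29°C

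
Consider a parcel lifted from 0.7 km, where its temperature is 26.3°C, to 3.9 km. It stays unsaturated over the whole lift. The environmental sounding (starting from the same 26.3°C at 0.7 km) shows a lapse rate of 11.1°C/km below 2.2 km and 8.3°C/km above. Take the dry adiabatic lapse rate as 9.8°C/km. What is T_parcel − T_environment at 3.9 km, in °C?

-0.6°C (parcel cooler than environment)

Parcel:
  700 → 3900 m (dry, 9.8°C/km): ΔT = -9.8 × 3.2 = -31.36°C → T = -5.06°C
Environment:
  700 → 2200 m (environment, lower layer, 11.1°C/km): ΔT = -11.1 × 1.5 = -16.65°C → T = 9.65°C
  2200 → 3900 m (environment, upper layer, 8.3°C/km): ΔT = -8.3 × 1.7 = -14.11°C → T = -4.46°C
T_parcel − T_env = -5.06 − (-4.46) = -0.6°C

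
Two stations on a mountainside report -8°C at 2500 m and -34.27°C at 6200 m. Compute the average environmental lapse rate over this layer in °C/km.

Γ = −ΔT/Δz = (-8 − (-34.27)) / (6200 − 2500) m
  = 26.27°C / 3.7 km = 7.1°C/km

7.1°C/km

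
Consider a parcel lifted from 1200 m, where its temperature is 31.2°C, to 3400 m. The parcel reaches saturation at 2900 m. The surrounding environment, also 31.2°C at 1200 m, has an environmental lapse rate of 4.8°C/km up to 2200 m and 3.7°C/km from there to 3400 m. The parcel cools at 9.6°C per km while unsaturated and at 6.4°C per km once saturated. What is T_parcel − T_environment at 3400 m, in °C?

Parcel:
  From 1200 m to 2900 m (dry): cools by 9.6 × 1.7 = 16.32°C, giving 14.88°C.
  From 2900 m to 3400 m (saturated): cools by 6.4 × 0.5 = 3.2°C, giving 11.68°C.
Environment:
  From 1200 m to 2200 m (environment, lower layer): cools by 4.8 × 1 = 4.8°C, giving 26.4°C.
  From 2200 m to 3400 m (environment, upper layer): cools by 3.7 × 1.2 = 4.44°C, giving 21.96°C.
T_parcel − T_env = 11.68 − 21.96 = -10.28°C

-10.28°C (parcel cooler than environment)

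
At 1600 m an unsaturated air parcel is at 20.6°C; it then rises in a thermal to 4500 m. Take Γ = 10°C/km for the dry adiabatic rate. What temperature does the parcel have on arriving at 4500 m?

-8.4°C

1600–4500 m, dry adiabatic: Δz = 2.9 km ⇒ ΔT = -29°C; T = -8.4°C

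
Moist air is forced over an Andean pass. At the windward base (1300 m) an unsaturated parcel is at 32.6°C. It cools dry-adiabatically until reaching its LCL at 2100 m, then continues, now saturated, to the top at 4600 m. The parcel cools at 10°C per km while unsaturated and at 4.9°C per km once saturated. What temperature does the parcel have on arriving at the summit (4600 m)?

12.35°C

From 1300 m to 2100 m (dry): cools by 10 × 0.8 = 8°C, giving 24.6°C.
From 2100 m to 4600 m (saturated): cools by 4.9 × 2.5 = 12.25°C, giving 12.35°C.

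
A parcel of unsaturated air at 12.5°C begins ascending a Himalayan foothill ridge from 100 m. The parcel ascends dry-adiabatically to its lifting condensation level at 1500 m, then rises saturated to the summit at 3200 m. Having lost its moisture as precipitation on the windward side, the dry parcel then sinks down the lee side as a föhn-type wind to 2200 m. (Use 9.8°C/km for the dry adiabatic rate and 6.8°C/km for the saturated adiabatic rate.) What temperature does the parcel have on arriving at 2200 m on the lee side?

100 → 1500 m (dry, 9.8°C/km): ΔT = -9.8 × 1.4 = -13.72°C → T = -1.22°C
1500 → 3200 m (saturated, 6.8°C/km): ΔT = -6.8 × 1.7 = -11.56°C → T = -12.78°C
3200 → 2200 m (dry descent, 9.8°C/km): ΔT = +9.8 × 1 = +9.8°C → T = -2.98°C

-2.98°C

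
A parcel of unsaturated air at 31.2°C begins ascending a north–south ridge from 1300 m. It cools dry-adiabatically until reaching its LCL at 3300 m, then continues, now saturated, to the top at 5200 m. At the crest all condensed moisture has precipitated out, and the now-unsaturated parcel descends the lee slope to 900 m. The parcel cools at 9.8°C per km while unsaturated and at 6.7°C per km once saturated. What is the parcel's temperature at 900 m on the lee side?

1300–3300 m, dry: Δz = 2 km ⇒ ΔT = -19.6°C; T = 11.6°C
3300–5200 m, saturated: Δz = 1.9 km ⇒ ΔT = -12.73°C; T = -1.13°C
5200–900 m, dry descent: Δz = 4.3 km ⇒ ΔT = +42.14°C; T = 41.01°C

41.01°C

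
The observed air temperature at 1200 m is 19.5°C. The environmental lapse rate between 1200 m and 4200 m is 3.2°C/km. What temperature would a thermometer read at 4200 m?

1200–4200 m, environmental: Δz = 3 km ⇒ ΔT = -9.6°C; T = 9.9°C

9.9°C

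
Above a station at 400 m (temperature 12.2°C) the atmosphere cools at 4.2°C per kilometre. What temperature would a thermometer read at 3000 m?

1.28°C

Environmental to 3000 m: -4.2 × 2.6 km = -10.92°C, so T = 1.28°C.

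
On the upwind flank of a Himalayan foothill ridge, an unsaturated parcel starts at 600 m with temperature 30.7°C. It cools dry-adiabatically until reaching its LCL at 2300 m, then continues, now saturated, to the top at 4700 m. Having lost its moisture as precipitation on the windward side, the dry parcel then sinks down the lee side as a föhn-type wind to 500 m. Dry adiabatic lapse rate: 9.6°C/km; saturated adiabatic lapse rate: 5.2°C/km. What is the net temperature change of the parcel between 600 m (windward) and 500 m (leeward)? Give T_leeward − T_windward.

+11.52°C

From 600 m to 2300 m (dry): cools by 9.6 × 1.7 = 16.32°C, giving 14.38°C.
From 2300 m to 4700 m (saturated): cools by 5.2 × 2.4 = 12.48°C, giving 1.9°C.
From 4700 m to 500 m (dry descent): warms by 9.6 × 4.2 = 40.32°C, giving 42.22°C.
Net change vs windward start: 42.22 − 30.7 = +11.52°C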